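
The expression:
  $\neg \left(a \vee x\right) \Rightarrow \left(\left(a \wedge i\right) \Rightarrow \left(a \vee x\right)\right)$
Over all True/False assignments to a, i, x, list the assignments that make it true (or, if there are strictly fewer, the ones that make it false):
is always true.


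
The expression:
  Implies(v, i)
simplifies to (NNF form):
i | ~v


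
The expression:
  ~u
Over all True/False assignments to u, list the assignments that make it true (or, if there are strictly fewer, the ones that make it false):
is true only for:
  u=False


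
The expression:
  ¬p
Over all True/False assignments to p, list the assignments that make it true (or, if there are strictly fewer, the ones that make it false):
is true only for:
  p=False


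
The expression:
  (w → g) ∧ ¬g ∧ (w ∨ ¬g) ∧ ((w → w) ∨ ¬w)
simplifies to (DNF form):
¬g ∧ ¬w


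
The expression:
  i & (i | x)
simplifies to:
i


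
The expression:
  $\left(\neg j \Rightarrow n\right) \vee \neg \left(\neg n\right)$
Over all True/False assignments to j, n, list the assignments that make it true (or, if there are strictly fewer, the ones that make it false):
is false only for:
  j=False, n=False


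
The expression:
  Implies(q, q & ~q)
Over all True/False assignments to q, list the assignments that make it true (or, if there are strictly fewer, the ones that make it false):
is true only for:
  q=False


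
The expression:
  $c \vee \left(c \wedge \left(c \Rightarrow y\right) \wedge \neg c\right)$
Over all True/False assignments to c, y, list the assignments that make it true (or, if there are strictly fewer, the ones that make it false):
is true only for:
  c=True, y=False;
  c=True, y=True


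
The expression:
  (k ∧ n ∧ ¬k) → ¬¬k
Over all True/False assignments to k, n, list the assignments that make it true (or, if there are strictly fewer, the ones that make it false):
is always true.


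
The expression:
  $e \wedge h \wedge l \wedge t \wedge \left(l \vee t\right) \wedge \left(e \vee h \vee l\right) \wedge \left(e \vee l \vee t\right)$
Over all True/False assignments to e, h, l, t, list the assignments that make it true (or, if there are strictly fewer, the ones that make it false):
is true only for:
  e=True, h=True, l=True, t=True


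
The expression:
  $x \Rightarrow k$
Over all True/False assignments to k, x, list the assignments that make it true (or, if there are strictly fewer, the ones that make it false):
is false only for:
  k=False, x=True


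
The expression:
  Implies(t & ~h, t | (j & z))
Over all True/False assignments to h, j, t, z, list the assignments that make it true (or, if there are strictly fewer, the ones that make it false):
is always true.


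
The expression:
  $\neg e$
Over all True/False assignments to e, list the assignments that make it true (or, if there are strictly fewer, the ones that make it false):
is true only for:
  e=False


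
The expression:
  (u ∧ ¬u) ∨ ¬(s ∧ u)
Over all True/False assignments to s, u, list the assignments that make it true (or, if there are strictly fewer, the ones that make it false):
is false only for:
  s=True, u=True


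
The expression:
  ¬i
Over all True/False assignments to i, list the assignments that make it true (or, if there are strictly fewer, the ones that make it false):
is true only for:
  i=False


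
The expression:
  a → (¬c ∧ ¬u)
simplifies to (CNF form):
(¬a ∨ ¬c) ∧ (¬a ∨ ¬u)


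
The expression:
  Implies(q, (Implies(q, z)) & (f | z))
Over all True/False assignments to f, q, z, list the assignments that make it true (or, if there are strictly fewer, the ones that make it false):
is false only for:
  f=False, q=True, z=False;
  f=True, q=True, z=False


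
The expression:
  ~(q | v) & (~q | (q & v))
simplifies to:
~q & ~v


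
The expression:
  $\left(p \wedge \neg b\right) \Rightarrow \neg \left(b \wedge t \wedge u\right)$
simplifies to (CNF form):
$\text{True}$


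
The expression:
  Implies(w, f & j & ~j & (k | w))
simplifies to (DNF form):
~w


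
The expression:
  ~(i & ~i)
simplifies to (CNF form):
True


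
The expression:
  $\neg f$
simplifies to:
$\neg f$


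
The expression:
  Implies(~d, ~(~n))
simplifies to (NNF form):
d | n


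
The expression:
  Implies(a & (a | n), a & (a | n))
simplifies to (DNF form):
True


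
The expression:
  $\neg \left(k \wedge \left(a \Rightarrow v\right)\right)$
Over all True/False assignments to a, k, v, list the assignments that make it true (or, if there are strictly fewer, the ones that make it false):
is false only for:
  a=False, k=True, v=False;
  a=False, k=True, v=True;
  a=True, k=True, v=True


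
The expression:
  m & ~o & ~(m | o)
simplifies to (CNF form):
False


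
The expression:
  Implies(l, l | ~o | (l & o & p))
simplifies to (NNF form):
True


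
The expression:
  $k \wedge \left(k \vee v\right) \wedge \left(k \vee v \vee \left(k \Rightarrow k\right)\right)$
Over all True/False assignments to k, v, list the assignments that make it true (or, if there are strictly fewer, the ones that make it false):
is true only for:
  k=True, v=False;
  k=True, v=True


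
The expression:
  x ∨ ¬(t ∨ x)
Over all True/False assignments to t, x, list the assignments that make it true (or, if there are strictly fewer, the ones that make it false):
is false only for:
  t=True, x=False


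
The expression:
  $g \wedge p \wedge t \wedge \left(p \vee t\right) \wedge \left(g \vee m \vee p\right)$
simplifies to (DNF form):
$g \wedge p \wedge t$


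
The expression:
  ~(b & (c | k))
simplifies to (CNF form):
(~b | ~c) & (~b | ~k)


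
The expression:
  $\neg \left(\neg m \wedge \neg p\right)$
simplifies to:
$m \vee p$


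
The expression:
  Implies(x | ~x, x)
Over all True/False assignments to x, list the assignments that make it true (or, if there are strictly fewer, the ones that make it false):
is true only for:
  x=True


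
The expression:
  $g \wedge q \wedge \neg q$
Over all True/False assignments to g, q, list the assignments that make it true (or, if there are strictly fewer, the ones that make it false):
is never true.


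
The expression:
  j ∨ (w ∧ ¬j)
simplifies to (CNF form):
j ∨ w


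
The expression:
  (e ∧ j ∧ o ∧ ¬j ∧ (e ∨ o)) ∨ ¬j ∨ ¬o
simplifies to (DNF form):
¬j ∨ ¬o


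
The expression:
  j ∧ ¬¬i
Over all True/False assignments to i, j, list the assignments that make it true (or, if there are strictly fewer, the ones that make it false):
is true only for:
  i=True, j=True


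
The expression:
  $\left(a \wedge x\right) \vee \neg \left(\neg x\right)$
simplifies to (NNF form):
$x$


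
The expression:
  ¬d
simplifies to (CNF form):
¬d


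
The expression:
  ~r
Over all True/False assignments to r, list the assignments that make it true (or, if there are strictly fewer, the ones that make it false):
is true only for:
  r=False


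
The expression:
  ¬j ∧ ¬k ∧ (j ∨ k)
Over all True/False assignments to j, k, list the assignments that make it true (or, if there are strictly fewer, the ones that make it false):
is never true.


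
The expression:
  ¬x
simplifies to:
¬x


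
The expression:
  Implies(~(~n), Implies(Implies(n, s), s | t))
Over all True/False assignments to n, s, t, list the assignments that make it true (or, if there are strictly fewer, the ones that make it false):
is always true.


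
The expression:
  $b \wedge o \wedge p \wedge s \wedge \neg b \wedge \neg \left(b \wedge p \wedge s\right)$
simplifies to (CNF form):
$\text{False}$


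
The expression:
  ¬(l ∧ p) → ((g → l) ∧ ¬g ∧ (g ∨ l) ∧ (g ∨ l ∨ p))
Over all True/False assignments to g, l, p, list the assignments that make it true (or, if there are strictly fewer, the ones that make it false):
is true only for:
  g=False, l=True, p=False;
  g=False, l=True, p=True;
  g=True, l=True, p=True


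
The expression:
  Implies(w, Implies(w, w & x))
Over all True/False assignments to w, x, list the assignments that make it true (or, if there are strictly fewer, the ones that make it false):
is false only for:
  w=True, x=False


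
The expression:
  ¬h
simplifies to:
¬h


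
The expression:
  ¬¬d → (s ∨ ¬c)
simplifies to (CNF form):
s ∨ ¬c ∨ ¬d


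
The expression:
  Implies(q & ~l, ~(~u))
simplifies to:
l | u | ~q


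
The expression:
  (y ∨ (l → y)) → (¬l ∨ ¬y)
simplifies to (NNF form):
¬l ∨ ¬y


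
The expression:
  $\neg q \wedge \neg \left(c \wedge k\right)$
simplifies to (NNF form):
$\neg q \wedge \left(\neg c \vee \neg k\right)$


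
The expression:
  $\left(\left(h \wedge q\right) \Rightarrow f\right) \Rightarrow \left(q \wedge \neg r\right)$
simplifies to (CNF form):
$q \wedge \left(h \vee \neg r\right) \wedge \left(\neg f \vee \neg r\right)$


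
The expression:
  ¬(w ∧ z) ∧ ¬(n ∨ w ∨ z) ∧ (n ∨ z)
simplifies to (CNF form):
False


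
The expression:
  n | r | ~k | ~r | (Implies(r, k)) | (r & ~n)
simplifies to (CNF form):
True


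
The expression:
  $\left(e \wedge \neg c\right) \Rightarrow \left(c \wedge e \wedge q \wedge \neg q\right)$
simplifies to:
$c \vee \neg e$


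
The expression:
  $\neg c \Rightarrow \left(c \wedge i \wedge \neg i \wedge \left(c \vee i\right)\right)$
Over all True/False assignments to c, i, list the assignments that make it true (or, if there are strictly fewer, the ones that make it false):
is true only for:
  c=True, i=False;
  c=True, i=True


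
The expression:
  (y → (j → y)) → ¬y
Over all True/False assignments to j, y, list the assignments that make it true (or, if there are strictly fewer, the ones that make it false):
is true only for:
  j=False, y=False;
  j=True, y=False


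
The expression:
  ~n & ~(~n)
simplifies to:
False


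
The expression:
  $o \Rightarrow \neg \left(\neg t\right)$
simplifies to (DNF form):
$t \vee \neg o$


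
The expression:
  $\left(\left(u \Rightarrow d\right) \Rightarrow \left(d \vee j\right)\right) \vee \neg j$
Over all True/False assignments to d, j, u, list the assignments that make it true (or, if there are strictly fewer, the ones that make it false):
is always true.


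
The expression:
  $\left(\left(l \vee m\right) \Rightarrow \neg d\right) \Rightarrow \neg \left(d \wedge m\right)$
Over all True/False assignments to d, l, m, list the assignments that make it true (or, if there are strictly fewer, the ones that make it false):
is always true.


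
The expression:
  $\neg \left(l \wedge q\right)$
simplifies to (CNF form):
$\neg l \vee \neg q$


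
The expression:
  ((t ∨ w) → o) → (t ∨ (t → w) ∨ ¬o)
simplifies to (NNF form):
True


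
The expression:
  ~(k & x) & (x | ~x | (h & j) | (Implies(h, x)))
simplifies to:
~k | ~x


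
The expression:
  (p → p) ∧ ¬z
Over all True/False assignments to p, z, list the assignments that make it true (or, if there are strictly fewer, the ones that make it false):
is true only for:
  p=False, z=False;
  p=True, z=False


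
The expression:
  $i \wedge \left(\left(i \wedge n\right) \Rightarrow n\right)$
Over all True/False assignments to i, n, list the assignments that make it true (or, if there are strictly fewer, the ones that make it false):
is true only for:
  i=True, n=False;
  i=True, n=True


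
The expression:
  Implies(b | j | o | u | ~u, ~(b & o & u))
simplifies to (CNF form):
~b | ~o | ~u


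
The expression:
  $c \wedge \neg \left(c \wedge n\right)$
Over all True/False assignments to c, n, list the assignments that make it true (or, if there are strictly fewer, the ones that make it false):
is true only for:
  c=True, n=False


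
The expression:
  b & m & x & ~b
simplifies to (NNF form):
False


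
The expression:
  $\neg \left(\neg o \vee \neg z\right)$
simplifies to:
$o \wedge z$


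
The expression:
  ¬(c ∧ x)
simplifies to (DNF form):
¬c ∨ ¬x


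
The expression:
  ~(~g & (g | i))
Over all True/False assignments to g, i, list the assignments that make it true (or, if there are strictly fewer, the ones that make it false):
is false only for:
  g=False, i=True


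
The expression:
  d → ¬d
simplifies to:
¬d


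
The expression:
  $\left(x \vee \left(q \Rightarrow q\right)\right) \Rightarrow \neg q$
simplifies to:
$\neg q$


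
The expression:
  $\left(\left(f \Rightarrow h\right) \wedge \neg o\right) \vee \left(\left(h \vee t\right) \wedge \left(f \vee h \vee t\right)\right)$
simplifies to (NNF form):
$h \vee t \vee \left(\neg f \wedge \neg o\right)$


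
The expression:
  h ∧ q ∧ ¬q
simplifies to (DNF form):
False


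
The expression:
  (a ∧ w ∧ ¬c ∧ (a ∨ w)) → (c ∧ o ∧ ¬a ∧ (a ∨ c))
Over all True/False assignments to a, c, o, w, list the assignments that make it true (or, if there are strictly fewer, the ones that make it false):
is false only for:
  a=True, c=False, o=False, w=True;
  a=True, c=False, o=True, w=True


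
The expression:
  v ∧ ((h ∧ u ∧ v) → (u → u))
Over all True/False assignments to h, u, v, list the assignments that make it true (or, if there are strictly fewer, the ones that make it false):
is true only for:
  h=False, u=False, v=True;
  h=False, u=True, v=True;
  h=True, u=False, v=True;
  h=True, u=True, v=True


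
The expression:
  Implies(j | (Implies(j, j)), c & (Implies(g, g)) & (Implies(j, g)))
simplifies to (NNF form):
c & (g | ~j)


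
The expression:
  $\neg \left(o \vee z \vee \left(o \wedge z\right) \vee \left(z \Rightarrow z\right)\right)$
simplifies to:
$\text{False}$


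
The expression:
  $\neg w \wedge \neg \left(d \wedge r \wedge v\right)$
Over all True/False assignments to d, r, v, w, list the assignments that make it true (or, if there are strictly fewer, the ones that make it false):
is true only for:
  d=False, r=False, v=False, w=False;
  d=False, r=False, v=True, w=False;
  d=False, r=True, v=False, w=False;
  d=False, r=True, v=True, w=False;
  d=True, r=False, v=False, w=False;
  d=True, r=False, v=True, w=False;
  d=True, r=True, v=False, w=False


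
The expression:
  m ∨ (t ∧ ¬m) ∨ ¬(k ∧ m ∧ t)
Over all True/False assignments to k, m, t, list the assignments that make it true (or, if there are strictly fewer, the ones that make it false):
is always true.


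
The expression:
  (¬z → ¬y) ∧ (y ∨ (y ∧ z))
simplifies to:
y ∧ z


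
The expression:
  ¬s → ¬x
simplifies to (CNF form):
s ∨ ¬x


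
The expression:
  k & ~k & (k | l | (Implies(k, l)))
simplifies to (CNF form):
False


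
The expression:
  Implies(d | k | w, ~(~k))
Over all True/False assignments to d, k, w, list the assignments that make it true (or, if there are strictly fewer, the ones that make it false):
is false only for:
  d=False, k=False, w=True;
  d=True, k=False, w=False;
  d=True, k=False, w=True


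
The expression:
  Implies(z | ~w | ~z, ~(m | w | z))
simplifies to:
~m & ~w & ~z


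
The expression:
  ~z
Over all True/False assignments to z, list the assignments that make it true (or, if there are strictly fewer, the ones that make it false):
is true only for:
  z=False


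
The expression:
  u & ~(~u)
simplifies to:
u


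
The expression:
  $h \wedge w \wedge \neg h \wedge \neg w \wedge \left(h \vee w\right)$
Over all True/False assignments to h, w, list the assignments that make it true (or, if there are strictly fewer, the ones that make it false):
is never true.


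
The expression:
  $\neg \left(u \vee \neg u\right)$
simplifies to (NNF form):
$\text{False}$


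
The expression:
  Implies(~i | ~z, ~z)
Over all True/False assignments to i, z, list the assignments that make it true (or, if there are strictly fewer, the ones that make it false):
is false only for:
  i=False, z=True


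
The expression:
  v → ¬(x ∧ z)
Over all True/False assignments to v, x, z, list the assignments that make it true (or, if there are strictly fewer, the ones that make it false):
is false only for:
  v=True, x=True, z=True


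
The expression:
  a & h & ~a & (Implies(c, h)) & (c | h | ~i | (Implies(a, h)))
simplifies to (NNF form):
False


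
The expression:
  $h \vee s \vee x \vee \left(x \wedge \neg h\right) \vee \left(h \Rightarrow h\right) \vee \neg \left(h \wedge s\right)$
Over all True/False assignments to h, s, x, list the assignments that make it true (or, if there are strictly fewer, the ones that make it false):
is always true.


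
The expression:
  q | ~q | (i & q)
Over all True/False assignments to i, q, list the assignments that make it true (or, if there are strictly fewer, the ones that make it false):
is always true.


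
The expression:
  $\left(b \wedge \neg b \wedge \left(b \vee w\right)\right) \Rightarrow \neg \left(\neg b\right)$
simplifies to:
$\text{True}$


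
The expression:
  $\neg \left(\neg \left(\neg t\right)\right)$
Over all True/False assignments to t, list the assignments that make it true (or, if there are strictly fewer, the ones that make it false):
is true only for:
  t=False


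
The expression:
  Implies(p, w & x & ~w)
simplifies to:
~p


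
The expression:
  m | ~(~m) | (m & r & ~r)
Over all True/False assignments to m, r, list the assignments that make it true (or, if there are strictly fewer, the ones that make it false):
is true only for:
  m=True, r=False;
  m=True, r=True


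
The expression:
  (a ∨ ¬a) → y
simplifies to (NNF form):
y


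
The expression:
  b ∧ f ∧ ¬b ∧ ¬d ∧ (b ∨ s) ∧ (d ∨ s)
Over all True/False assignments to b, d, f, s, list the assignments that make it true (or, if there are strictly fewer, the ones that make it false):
is never true.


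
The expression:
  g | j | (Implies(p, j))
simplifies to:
g | j | ~p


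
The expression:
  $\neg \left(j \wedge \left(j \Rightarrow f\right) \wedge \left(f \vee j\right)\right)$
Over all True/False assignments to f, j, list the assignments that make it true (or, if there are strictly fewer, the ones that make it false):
is false only for:
  f=True, j=True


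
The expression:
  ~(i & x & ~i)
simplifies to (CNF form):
True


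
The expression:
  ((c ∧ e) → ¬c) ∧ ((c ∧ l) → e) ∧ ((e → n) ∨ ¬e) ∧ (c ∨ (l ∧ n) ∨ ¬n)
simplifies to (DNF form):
(c ∧ ¬e ∧ ¬l) ∨ (l ∧ n ∧ ¬c) ∨ (¬c ∧ ¬e ∧ ¬n)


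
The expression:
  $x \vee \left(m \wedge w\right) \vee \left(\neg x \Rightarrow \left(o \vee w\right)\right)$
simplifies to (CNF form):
$o \vee w \vee x$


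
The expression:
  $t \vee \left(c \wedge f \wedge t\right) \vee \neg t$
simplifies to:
$\text{True}$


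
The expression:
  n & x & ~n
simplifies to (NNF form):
False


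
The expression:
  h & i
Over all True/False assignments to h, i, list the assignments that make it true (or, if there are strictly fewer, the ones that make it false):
is true only for:
  h=True, i=True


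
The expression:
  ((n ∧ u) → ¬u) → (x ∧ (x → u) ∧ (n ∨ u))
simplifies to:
u ∧ (n ∨ x)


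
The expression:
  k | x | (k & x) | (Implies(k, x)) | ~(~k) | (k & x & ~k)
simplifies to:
True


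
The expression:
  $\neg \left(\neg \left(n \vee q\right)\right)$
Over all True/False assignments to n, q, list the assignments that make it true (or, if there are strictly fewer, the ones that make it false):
is false only for:
  n=False, q=False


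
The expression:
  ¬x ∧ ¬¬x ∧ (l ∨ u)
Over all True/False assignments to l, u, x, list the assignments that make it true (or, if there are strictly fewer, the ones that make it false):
is never true.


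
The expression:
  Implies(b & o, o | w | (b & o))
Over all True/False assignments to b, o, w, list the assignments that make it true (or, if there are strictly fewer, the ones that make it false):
is always true.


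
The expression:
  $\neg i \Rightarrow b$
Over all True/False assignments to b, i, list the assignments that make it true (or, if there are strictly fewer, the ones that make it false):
is false only for:
  b=False, i=False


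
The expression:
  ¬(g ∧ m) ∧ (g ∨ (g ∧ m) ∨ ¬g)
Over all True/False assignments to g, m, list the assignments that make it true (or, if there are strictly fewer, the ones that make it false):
is false only for:
  g=True, m=True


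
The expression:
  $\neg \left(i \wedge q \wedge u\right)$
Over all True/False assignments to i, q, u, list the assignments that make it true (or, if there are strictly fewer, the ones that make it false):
is false only for:
  i=True, q=True, u=True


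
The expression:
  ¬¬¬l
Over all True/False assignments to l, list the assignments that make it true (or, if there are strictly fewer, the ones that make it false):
is true only for:
  l=False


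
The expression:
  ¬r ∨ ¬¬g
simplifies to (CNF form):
g ∨ ¬r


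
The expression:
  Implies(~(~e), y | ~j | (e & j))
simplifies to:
True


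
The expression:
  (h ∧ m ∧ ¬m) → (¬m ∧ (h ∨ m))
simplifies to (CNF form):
True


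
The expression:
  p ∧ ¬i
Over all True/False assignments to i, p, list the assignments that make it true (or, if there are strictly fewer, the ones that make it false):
is true only for:
  i=False, p=True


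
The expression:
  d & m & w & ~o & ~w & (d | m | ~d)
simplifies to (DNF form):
False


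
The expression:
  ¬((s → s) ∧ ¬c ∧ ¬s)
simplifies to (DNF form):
c ∨ s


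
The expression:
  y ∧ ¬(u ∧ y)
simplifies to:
y ∧ ¬u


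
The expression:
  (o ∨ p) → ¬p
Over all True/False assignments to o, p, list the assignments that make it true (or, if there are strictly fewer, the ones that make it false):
is true only for:
  o=False, p=False;
  o=True, p=False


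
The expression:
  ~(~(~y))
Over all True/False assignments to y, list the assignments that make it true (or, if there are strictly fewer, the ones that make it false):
is true only for:
  y=False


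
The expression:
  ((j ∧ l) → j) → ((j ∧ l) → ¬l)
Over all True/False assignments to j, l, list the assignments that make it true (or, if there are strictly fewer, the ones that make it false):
is false only for:
  j=True, l=True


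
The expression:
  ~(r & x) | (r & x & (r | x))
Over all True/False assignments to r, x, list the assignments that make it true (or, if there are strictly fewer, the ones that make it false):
is always true.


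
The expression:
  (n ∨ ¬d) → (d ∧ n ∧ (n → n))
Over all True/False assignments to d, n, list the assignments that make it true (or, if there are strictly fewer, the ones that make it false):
is true only for:
  d=True, n=False;
  d=True, n=True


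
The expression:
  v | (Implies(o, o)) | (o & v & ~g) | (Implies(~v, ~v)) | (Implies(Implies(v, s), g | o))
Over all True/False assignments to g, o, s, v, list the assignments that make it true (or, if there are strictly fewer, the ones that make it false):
is always true.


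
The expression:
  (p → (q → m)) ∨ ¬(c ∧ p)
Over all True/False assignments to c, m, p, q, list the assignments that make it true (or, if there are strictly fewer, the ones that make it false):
is false only for:
  c=True, m=False, p=True, q=True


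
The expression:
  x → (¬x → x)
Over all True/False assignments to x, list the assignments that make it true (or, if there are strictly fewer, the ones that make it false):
is always true.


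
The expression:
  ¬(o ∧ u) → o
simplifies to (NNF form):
o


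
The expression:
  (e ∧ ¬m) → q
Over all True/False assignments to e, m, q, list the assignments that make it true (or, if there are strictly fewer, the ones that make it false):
is false only for:
  e=True, m=False, q=False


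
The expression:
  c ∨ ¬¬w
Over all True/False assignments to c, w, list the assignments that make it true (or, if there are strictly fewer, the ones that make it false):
is false only for:
  c=False, w=False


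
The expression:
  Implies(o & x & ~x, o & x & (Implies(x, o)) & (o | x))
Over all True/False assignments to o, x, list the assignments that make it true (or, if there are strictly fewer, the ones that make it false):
is always true.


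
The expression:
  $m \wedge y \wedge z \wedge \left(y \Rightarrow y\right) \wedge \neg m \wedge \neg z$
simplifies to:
$\text{False}$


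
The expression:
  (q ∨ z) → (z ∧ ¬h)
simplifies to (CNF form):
(z ∨ ¬q) ∧ (¬h ∨ ¬z)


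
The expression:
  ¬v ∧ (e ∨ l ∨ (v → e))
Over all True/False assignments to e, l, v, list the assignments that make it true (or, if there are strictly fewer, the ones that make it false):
is true only for:
  e=False, l=False, v=False;
  e=False, l=True, v=False;
  e=True, l=False, v=False;
  e=True, l=True, v=False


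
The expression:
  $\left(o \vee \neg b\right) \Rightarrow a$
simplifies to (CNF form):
$\left(a \vee b\right) \wedge \left(a \vee \neg o\right)$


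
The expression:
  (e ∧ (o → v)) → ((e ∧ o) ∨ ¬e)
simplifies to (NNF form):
o ∨ ¬e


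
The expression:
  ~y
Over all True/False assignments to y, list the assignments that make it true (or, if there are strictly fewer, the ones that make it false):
is true only for:
  y=False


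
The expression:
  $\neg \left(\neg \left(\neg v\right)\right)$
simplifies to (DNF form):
$\neg v$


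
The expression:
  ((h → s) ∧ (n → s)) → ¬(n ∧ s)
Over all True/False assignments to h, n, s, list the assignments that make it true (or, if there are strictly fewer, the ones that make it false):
is false only for:
  h=False, n=True, s=True;
  h=True, n=True, s=True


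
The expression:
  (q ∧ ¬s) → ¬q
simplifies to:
s ∨ ¬q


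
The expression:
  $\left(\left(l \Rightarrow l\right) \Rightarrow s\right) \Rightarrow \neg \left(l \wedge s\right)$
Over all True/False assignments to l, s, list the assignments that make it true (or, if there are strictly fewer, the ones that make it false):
is false only for:
  l=True, s=True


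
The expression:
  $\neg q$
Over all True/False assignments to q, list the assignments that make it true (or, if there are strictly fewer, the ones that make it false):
is true only for:
  q=False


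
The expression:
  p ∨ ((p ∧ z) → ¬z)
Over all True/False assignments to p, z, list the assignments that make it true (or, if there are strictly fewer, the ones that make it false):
is always true.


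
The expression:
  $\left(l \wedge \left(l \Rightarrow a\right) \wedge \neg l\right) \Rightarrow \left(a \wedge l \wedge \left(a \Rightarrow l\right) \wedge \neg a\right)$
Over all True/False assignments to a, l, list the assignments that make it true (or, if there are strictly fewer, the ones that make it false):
is always true.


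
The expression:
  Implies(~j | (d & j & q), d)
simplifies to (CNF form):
d | j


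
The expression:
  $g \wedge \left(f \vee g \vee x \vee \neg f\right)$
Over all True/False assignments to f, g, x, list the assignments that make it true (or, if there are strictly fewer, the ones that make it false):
is true only for:
  f=False, g=True, x=False;
  f=False, g=True, x=True;
  f=True, g=True, x=False;
  f=True, g=True, x=True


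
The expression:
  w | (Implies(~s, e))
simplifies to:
e | s | w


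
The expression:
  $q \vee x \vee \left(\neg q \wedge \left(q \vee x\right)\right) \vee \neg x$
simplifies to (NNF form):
$\text{True}$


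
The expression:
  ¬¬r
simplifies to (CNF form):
r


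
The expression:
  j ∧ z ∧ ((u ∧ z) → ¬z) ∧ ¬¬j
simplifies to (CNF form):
j ∧ z ∧ ¬u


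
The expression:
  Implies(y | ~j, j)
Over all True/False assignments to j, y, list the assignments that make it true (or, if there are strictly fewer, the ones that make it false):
is true only for:
  j=True, y=False;
  j=True, y=True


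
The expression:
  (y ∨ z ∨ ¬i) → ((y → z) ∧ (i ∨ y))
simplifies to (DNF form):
(i ∧ ¬y) ∨ (y ∧ z)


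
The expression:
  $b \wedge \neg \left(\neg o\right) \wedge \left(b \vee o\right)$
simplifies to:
$b \wedge o$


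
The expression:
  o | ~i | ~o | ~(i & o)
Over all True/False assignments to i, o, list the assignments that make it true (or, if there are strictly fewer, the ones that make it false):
is always true.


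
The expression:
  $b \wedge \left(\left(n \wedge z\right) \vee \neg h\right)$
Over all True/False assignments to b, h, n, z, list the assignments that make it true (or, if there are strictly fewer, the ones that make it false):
is true only for:
  b=True, h=False, n=False, z=False;
  b=True, h=False, n=False, z=True;
  b=True, h=False, n=True, z=False;
  b=True, h=False, n=True, z=True;
  b=True, h=True, n=True, z=True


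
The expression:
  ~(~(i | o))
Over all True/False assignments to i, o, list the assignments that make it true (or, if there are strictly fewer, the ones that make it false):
is false only for:
  i=False, o=False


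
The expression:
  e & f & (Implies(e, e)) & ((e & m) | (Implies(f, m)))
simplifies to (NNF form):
e & f & m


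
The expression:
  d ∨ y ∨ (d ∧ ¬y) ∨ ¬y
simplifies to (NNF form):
True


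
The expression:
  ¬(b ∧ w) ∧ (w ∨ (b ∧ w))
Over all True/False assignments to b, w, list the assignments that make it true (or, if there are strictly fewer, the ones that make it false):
is true only for:
  b=False, w=True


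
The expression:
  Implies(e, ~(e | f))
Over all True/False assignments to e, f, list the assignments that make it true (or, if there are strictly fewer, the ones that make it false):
is true only for:
  e=False, f=False;
  e=False, f=True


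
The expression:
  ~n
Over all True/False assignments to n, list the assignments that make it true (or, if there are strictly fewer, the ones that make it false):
is true only for:
  n=False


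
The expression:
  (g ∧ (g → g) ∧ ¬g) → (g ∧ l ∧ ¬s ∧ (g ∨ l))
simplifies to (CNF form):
True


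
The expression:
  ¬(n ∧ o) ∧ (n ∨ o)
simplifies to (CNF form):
(n ∨ o) ∧ (¬n ∨ ¬o)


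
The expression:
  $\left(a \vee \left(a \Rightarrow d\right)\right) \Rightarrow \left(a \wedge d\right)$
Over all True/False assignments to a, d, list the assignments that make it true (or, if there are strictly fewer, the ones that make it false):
is true only for:
  a=True, d=True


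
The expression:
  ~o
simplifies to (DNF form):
~o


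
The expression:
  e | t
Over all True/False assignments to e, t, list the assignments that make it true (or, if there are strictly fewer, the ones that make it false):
is false only for:
  e=False, t=False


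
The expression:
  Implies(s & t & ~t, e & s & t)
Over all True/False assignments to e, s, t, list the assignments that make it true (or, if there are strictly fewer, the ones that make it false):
is always true.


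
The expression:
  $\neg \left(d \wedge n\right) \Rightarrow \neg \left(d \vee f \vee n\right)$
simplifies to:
$\left(d \wedge n\right) \vee \left(\neg d \wedge \neg f \wedge \neg n\right)$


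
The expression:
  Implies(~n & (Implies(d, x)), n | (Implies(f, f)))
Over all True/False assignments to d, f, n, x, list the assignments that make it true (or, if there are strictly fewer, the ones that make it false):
is always true.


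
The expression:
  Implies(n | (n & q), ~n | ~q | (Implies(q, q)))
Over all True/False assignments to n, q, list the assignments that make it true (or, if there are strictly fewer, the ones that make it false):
is always true.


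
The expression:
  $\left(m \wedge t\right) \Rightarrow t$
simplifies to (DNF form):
$\text{True}$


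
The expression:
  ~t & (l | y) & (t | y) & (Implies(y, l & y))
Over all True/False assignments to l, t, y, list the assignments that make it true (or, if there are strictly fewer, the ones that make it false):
is true only for:
  l=True, t=False, y=True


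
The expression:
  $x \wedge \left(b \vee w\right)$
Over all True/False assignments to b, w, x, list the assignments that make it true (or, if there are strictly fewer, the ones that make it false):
is true only for:
  b=False, w=True, x=True;
  b=True, w=False, x=True;
  b=True, w=True, x=True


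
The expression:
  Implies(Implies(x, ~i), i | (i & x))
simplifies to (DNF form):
i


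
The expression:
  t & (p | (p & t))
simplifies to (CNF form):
p & t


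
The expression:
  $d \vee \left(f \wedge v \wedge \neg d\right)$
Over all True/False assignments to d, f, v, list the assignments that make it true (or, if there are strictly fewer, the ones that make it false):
is false only for:
  d=False, f=False, v=False;
  d=False, f=False, v=True;
  d=False, f=True, v=False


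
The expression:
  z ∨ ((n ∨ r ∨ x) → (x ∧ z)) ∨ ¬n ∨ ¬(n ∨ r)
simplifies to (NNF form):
z ∨ ¬n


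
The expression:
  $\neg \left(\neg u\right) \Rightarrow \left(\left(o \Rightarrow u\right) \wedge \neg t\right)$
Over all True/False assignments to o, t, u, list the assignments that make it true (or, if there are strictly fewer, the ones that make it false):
is false only for:
  o=False, t=True, u=True;
  o=True, t=True, u=True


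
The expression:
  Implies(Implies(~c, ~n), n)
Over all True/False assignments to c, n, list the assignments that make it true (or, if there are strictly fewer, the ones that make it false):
is true only for:
  c=False, n=True;
  c=True, n=True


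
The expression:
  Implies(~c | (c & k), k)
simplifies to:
c | k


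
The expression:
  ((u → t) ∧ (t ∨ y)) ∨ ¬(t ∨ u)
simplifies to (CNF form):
t ∨ ¬u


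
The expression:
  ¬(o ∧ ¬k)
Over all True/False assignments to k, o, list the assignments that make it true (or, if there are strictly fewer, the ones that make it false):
is false only for:
  k=False, o=True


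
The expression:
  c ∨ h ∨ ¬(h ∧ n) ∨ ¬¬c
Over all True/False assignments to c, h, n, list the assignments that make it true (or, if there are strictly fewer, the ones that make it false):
is always true.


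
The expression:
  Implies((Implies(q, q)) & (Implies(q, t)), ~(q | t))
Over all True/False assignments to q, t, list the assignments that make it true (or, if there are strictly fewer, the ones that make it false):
is true only for:
  q=False, t=False;
  q=True, t=False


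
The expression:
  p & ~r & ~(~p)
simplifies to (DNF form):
p & ~r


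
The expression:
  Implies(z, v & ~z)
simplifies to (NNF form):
~z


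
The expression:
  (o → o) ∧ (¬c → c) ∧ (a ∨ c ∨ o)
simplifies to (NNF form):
c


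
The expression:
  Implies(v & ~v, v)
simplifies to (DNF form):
True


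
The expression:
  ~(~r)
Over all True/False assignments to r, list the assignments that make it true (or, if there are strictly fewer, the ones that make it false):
is true only for:
  r=True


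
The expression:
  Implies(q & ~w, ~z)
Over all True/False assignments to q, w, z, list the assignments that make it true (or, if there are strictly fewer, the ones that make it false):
is false only for:
  q=True, w=False, z=True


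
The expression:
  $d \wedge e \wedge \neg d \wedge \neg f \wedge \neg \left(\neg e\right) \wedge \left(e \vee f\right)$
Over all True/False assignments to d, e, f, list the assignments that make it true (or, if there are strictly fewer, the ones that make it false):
is never true.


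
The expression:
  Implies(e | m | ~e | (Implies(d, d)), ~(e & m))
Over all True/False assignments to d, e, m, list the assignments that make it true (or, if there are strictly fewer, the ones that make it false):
is false only for:
  d=False, e=True, m=True;
  d=True, e=True, m=True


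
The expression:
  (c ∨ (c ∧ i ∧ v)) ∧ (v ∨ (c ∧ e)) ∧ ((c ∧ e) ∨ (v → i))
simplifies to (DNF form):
(c ∧ e) ∨ (c ∧ i ∧ v)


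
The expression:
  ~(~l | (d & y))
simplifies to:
l & (~d | ~y)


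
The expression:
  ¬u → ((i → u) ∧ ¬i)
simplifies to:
u ∨ ¬i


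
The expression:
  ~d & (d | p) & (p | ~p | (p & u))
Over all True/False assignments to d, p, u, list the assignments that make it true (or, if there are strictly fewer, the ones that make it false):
is true only for:
  d=False, p=True, u=False;
  d=False, p=True, u=True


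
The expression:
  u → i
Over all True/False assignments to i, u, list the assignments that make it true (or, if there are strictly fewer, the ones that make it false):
is false only for:
  i=False, u=True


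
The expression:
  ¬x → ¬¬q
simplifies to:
q ∨ x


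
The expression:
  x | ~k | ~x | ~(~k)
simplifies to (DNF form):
True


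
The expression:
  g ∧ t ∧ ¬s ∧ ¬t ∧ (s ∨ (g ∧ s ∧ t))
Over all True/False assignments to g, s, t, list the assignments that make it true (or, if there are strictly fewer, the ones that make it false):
is never true.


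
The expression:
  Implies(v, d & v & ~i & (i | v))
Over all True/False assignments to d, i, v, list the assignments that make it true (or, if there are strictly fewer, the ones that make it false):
is false only for:
  d=False, i=False, v=True;
  d=False, i=True, v=True;
  d=True, i=True, v=True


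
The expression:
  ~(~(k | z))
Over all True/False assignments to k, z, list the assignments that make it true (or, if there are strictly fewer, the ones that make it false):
is false only for:
  k=False, z=False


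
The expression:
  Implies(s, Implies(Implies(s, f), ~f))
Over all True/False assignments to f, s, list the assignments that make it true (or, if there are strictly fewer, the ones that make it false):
is false only for:
  f=True, s=True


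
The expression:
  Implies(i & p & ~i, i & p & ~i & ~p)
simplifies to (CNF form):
True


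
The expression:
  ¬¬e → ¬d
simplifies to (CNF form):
¬d ∨ ¬e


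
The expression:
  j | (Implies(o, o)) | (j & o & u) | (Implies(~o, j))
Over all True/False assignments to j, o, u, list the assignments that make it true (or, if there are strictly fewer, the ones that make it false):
is always true.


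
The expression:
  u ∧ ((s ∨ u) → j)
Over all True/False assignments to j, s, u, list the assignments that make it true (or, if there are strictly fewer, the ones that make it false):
is true only for:
  j=True, s=False, u=True;
  j=True, s=True, u=True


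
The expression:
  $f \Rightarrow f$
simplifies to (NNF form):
$\text{True}$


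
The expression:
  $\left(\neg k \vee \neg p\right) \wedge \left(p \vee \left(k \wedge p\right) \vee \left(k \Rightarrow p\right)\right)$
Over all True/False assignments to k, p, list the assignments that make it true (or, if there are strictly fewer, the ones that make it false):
is true only for:
  k=False, p=False;
  k=False, p=True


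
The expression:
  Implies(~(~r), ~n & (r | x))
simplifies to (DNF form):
~n | ~r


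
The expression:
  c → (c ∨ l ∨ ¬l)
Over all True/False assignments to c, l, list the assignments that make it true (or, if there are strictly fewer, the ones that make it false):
is always true.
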